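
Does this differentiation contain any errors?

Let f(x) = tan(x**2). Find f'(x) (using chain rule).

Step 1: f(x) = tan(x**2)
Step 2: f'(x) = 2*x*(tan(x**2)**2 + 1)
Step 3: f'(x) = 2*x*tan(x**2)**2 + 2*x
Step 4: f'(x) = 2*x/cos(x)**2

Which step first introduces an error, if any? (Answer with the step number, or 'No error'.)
Step 4

Step 4 is incorrect due to a wrong exponent.
The step shows: 2*x/cos(x)**2
The correct value should be: 2*x/cos(x**2)**2

Explanation: The exponent 2 on x was incorrectly written as 1: the term 2*x/cos(x**2)**2 was incorrectly written as 2*x/cos(x)**2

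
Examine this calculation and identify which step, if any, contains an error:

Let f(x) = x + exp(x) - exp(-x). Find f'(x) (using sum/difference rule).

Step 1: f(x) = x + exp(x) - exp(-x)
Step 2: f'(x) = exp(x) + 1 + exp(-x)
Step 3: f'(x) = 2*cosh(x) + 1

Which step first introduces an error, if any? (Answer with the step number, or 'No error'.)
No error

All steps in this derivation are correct.
The final answer f'(x) = 2*cosh(x) + 1 is valid.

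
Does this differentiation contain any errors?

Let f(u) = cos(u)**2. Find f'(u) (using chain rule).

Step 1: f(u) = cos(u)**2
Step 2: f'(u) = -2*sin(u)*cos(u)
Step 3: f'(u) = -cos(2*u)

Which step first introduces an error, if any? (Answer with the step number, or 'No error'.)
Step 3

Step 3 is incorrect due to a wrong trig function.
The step shows: -cos(2*u)
The correct value should be: -sin(2*u)

Explanation: sin(2*u) was incorrectly written as cos(2*u): the term -sin(2*u) was incorrectly written as -cos(2*u)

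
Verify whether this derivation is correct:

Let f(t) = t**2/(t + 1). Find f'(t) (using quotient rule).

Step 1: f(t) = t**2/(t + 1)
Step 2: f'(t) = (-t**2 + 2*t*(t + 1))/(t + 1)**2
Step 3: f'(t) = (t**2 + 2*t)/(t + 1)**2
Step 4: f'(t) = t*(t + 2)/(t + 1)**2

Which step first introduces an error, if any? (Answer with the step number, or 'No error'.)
No error

All steps in this derivation are correct.
The final answer f'(t) = t*(t + 2)/(t + 1)**2 is valid.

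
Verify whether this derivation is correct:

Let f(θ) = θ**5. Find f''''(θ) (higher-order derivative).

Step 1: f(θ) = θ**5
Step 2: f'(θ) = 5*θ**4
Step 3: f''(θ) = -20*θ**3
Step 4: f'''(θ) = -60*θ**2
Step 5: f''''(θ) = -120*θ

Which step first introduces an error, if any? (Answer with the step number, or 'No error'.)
Step 3

Step 3 is incorrect due to a sign flip.
The step shows: -20*θ**3
The correct value should be: 20*θ**3

Explanation: The sign of the whole expression was flipped: the term 20*θ**3 was incorrectly written as -20*θ**3
The later steps are derived from this incorrect expression, so the error originates in Step 3.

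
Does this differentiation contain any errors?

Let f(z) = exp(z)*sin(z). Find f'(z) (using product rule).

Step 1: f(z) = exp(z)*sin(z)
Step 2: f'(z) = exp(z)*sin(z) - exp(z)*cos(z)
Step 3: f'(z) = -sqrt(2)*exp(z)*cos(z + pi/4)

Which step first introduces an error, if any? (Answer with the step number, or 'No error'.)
Step 2

Step 2 is incorrect due to a sign flip.
The step shows: exp(z)*sin(z) - exp(z)*cos(z)
The correct value should be: exp(z)*sin(z) + exp(z)*cos(z)

Explanation: The sign of one term was flipped: the term exp(z)*cos(z) was incorrectly written as -exp(z)*cos(z)
The later steps are derived from this incorrect expression, so the error originates in Step 2.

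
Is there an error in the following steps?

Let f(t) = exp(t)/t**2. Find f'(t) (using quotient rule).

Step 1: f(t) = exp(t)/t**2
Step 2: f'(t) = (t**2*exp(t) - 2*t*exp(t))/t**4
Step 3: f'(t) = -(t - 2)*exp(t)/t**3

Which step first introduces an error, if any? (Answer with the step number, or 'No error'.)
Step 3

Step 3 is incorrect due to a sign flip.
The step shows: -(t - 2)*exp(t)/t**3
The correct value should be: (t - 2)*exp(t)/t**3

Explanation: The sign of the whole expression was flipped: the term (t - 2)*exp(t)/t**3 was incorrectly written as -(t - 2)*exp(t)/t**3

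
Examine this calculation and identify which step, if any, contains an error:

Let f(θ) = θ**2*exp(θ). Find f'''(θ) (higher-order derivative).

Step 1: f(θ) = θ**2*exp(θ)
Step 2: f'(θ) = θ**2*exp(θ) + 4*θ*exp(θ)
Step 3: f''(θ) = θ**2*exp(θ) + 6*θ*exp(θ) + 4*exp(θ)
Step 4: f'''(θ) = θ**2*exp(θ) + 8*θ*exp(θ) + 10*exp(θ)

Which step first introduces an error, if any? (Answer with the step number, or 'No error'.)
Step 2

Step 2 is incorrect due to a wrong coefficient.
The step shows: θ**2*exp(θ) + 4*θ*exp(θ)
The correct value should be: θ**2*exp(θ) + 2*θ*exp(θ)

Explanation: The coefficient 2 was incorrectly written as 4: the term 2*θ*exp(θ) was incorrectly written as 4*θ*exp(θ)
The later steps are derived from this incorrect expression, so the error originates in Step 2.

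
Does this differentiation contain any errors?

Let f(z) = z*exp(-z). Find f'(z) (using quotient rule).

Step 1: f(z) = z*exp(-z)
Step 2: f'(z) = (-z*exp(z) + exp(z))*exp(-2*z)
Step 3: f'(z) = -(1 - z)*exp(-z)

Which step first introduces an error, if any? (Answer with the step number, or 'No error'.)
Step 3

Step 3 is incorrect due to a sign flip.
The step shows: -(1 - z)*exp(-z)
The correct value should be: (1 - z)*exp(-z)

Explanation: The sign of the whole expression was flipped: the term (1 - z)*exp(-z) was incorrectly written as -(1 - z)*exp(-z)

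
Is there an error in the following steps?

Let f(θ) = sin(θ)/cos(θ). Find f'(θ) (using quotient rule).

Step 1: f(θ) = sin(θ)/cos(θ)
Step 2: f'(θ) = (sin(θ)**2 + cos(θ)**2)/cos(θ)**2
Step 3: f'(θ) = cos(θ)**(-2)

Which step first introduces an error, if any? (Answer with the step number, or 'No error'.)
No error

All steps in this derivation are correct.
The final answer f'(θ) = cos(θ)**(-2) is valid.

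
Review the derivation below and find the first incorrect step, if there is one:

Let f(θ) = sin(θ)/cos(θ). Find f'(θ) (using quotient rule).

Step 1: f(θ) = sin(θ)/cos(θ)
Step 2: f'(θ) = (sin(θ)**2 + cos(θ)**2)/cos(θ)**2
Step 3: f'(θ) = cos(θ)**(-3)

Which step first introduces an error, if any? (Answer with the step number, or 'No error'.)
Step 3

Step 3 is incorrect due to a wrong exponent.
The step shows: cos(θ)**(-3)
The correct value should be: cos(θ)**(-2)

Explanation: The exponent -2 on cos(θ) was incorrectly written as -3: the term cos(θ)**(-2) was incorrectly written as cos(θ)**(-3)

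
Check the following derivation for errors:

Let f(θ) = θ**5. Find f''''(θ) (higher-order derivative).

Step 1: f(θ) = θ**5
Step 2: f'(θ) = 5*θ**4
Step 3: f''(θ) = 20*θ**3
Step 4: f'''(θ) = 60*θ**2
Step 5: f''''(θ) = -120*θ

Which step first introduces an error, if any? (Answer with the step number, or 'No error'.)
Step 5

Step 5 is incorrect due to a sign flip.
The step shows: -120*θ
The correct value should be: 120*θ

Explanation: The sign of the whole expression was flipped: the term 120*θ was incorrectly written as -120*θ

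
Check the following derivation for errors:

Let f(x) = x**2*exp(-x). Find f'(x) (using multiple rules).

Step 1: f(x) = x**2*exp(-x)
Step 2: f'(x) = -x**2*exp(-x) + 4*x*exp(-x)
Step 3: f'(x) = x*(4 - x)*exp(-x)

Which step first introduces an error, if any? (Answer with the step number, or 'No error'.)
Step 2

Step 2 is incorrect due to a wrong coefficient.
The step shows: -x**2*exp(-x) + 4*x*exp(-x)
The correct value should be: -x**2*exp(-x) + 2*x*exp(-x)

Explanation: The coefficient 2 was incorrectly written as 4: the term 2*x*exp(-x) was incorrectly written as 4*x*exp(-x)
The later steps are derived from this incorrect expression, so the error originates in Step 2.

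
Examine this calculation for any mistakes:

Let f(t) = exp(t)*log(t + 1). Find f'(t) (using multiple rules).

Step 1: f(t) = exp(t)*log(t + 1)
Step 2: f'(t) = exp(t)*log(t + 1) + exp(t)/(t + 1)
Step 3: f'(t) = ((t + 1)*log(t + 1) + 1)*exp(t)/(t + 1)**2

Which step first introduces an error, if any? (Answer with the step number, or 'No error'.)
Step 3

Step 3 is incorrect due to a wrong exponent.
The step shows: ((t + 1)*log(t + 1) + 1)*exp(t)/(t + 1)**2
The correct value should be: ((t + 1)*log(t + 1) + 1)*exp(t)/(t + 1)

Explanation: The exponent -1 on t + 1 was incorrectly written as -2: the term ((t + 1)*log(t + 1) + 1)*exp(t)/(t + 1) was incorrectly written as ((t + 1)*log(t + 1) + 1)*exp(t)/(t + 1)**2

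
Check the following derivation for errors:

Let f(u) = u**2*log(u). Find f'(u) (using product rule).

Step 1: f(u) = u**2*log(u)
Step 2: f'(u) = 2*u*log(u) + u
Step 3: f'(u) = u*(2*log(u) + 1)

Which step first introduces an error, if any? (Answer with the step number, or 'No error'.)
No error

All steps in this derivation are correct.
The final answer f'(u) = u*(2*log(u) + 1) is valid.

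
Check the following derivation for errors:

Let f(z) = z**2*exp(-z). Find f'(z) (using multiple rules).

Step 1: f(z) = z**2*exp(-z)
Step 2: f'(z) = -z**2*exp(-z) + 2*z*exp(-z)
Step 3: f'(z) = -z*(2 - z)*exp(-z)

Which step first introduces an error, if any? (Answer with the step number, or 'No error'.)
Step 3

Step 3 is incorrect due to a sign flip.
The step shows: -z*(2 - z)*exp(-z)
The correct value should be: z*(2 - z)*exp(-z)

Explanation: The sign of the whole expression was flipped: the term z*(2 - z)*exp(-z) was incorrectly written as -z*(2 - z)*exp(-z)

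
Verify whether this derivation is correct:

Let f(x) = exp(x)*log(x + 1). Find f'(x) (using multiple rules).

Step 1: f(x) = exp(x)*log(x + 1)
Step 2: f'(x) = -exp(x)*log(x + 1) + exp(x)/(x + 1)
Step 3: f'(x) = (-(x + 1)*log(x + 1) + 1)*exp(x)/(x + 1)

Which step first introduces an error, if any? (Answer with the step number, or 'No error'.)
Step 2

Step 2 is incorrect due to a sign flip.
The step shows: -exp(x)*log(x + 1) + exp(x)/(x + 1)
The correct value should be: exp(x)*log(x + 1) + exp(x)/(x + 1)

Explanation: The sign of one term was flipped: the term exp(x)*log(x + 1) was incorrectly written as -exp(x)*log(x + 1)
The later steps are derived from this incorrect expression, so the error originates in Step 2.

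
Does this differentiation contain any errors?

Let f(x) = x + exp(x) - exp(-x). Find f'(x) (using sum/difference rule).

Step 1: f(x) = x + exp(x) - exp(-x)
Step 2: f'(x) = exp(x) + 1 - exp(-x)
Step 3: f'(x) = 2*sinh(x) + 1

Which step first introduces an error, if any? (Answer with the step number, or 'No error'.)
Step 2

Step 2 is incorrect due to a sign flip.
The step shows: exp(x) + 1 - exp(-x)
The correct value should be: exp(x) + 1 + exp(-x)

Explanation: The sign of one term was flipped: the term exp(-x) was incorrectly written as -exp(-x)
The later steps are derived from this incorrect expression, so the error originates in Step 2.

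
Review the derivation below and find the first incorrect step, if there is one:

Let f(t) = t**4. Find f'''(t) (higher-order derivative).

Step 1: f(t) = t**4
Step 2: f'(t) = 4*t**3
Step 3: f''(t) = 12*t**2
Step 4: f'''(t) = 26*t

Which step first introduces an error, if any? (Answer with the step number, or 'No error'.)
Step 4

Step 4 is incorrect due to a wrong coefficient.
The step shows: 26*t
The correct value should be: 24*t

Explanation: The coefficient 24 was incorrectly written as 26: the term 24*t was incorrectly written as 26*t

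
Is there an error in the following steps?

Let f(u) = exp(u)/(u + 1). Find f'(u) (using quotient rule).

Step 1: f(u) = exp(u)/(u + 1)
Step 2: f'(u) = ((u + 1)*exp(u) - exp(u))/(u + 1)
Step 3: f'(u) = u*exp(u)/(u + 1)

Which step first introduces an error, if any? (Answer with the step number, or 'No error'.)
Step 2

Step 2 is incorrect due to a wrong exponent.
The step shows: ((u + 1)*exp(u) - exp(u))/(u + 1)
The correct value should be: ((u + 1)*exp(u) - exp(u))/(u + 1)**2

Explanation: The exponent -2 on u + 1 was incorrectly written as -1: the term ((u + 1)*exp(u) - exp(u))/(u + 1)**2 was incorrectly written as ((u + 1)*exp(u) - exp(u))/(u + 1)
The later steps are derived from this incorrect expression, so the error originates in Step 2.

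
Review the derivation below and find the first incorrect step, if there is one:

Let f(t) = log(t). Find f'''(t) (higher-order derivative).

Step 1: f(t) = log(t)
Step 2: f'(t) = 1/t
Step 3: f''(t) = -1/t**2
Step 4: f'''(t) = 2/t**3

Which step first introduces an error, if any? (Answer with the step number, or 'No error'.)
No error

All steps in this derivation are correct.
The final answer f'''(t) = 2/t**3 is valid.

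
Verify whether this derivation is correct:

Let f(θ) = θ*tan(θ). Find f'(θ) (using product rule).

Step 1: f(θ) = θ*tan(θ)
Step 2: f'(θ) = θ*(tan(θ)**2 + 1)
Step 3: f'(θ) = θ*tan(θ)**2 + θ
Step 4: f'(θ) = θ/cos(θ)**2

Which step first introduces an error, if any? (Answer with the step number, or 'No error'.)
Step 2

Step 2 is incorrect due to a dropped term.
The step shows: θ*(tan(θ)**2 + 1)
The correct value should be: θ*(tan(θ)**2 + 1) + tan(θ)

Explanation: A term was dropped: the term tan(θ) was incorrectly omitted
The later steps are derived from this incorrect expression, so the error originates in Step 2.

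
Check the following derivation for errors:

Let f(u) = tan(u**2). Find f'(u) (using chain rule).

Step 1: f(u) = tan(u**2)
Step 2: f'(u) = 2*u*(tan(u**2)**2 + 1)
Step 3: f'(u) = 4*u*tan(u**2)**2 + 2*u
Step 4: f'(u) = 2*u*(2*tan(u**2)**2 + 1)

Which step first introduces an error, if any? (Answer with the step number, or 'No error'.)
Step 3

Step 3 is incorrect due to a wrong coefficient.
The step shows: 4*u*tan(u**2)**2 + 2*u
The correct value should be: 2*u*tan(u**2)**2 + 2*u

Explanation: The coefficient 2 was incorrectly written as 4: the term 2*u*tan(u**2)**2 was incorrectly written as 4*u*tan(u**2)**2
The later steps are derived from this incorrect expression, so the error originates in Step 3.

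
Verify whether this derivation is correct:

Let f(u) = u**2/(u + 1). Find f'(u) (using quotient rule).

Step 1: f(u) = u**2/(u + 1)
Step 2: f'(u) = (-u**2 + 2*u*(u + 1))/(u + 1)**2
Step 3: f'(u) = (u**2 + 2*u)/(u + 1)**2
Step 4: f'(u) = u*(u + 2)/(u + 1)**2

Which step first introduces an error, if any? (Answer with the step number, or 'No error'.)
No error

All steps in this derivation are correct.
The final answer f'(u) = u*(u + 2)/(u + 1)**2 is valid.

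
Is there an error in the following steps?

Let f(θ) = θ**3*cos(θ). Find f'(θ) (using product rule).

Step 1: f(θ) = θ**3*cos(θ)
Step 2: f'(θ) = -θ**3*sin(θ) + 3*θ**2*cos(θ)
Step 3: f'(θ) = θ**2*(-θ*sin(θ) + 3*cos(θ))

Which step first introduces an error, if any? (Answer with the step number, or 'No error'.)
No error

All steps in this derivation are correct.
The final answer f'(θ) = θ**2*(-θ*sin(θ) + 3*cos(θ)) is valid.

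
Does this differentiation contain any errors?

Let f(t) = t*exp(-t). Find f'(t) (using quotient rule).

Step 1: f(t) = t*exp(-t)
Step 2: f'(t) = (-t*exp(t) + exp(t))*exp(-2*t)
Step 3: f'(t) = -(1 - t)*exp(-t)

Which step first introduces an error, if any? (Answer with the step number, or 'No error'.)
Step 3

Step 3 is incorrect due to a sign flip.
The step shows: -(1 - t)*exp(-t)
The correct value should be: (1 - t)*exp(-t)

Explanation: The sign of the whole expression was flipped: the term (1 - t)*exp(-t) was incorrectly written as -(1 - t)*exp(-t)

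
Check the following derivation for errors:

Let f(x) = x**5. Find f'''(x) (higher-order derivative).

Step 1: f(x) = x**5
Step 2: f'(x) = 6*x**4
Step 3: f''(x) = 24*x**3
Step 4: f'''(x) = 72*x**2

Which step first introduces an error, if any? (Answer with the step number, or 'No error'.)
Step 2

Step 2 is incorrect due to a wrong coefficient.
The step shows: 6*x**4
The correct value should be: 5*x**4

Explanation: The coefficient 5 was incorrectly written as 6: the term 5*x**4 was incorrectly written as 6*x**4
The later steps are derived from this incorrect expression, so the error originates in Step 2.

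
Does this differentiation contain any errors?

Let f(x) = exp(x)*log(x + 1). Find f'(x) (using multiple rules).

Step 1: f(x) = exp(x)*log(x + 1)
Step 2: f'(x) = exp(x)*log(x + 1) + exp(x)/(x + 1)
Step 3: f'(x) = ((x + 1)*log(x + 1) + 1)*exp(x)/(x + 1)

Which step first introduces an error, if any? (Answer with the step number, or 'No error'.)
No error

All steps in this derivation are correct.
The final answer f'(x) = ((x + 1)*log(x + 1) + 1)*exp(x)/(x + 1) is valid.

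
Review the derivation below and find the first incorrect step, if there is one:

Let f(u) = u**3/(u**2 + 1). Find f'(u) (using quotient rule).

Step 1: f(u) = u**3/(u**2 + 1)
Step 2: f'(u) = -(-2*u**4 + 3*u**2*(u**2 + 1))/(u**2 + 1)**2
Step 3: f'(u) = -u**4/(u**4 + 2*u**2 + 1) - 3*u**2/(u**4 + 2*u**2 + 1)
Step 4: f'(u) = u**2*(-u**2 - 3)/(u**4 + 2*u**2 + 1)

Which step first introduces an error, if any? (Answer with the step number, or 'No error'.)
Step 2

Step 2 is incorrect due to a sign flip.
The step shows: -(-2*u**4 + 3*u**2*(u**2 + 1))/(u**2 + 1)**2
The correct value should be: (-2*u**4 + 3*u**2*(u**2 + 1))/(u**2 + 1)**2

Explanation: The sign of the whole expression was flipped: the term (-2*u**4 + 3*u**2*(u**2 + 1))/(u**2 + 1)**2 was incorrectly written as -(-2*u**4 + 3*u**2*(u**2 + 1))/(u**2 + 1)**2
The later steps are derived from this incorrect expression, so the error originates in Step 2.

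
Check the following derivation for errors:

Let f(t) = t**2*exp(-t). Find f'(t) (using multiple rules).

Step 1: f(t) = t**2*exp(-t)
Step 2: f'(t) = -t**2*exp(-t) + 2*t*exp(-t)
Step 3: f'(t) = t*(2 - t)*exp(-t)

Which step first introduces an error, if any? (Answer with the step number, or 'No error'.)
No error

All steps in this derivation are correct.
The final answer f'(t) = t*(2 - t)*exp(-t) is valid.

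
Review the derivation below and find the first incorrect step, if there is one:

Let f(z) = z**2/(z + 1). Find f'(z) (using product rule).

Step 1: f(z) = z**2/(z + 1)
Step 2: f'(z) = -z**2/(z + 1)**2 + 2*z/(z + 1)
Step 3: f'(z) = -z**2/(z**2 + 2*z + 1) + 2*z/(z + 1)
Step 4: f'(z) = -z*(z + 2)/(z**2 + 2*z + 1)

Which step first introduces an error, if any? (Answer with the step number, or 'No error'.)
Step 4

Step 4 is incorrect due to a sign flip.
The step shows: -z*(z + 2)/(z**2 + 2*z + 1)
The correct value should be: z*(z + 2)/(z**2 + 2*z + 1)

Explanation: The sign of the whole expression was flipped: the term z*(z + 2)/(z**2 + 2*z + 1) was incorrectly written as -z*(z + 2)/(z**2 + 2*z + 1)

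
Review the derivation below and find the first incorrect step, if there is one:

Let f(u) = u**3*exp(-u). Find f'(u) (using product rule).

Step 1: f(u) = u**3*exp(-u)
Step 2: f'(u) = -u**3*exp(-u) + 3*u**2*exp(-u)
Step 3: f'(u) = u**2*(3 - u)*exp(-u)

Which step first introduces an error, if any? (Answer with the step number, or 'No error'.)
No error

All steps in this derivation are correct.
The final answer f'(u) = u**2*(3 - u)*exp(-u) is valid.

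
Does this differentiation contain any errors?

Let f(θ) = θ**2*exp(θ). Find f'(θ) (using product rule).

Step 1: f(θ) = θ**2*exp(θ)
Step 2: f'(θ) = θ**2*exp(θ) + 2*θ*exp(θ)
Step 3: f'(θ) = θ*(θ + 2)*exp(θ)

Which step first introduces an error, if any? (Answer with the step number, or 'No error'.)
No error

All steps in this derivation are correct.
The final answer f'(θ) = θ*(θ + 2)*exp(θ) is valid.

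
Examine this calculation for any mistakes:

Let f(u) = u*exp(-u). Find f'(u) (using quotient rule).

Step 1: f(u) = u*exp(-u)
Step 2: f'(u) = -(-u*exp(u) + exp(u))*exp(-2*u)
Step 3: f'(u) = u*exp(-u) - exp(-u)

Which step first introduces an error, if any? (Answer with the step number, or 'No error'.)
Step 2

Step 2 is incorrect due to a sign flip.
The step shows: -(-u*exp(u) + exp(u))*exp(-2*u)
The correct value should be: (-u*exp(u) + exp(u))*exp(-2*u)

Explanation: The sign of the whole expression was flipped: the term (-u*exp(u) + exp(u))*exp(-2*u) was incorrectly written as -(-u*exp(u) + exp(u))*exp(-2*u)
The later steps are derived from this incorrect expression, so the error originates in Step 2.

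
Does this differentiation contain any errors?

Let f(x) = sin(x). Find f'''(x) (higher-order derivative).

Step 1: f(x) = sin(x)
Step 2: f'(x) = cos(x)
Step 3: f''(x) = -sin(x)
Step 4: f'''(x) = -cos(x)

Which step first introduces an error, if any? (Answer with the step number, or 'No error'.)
No error

All steps in this derivation are correct.
The final answer f'''(x) = -cos(x) is valid.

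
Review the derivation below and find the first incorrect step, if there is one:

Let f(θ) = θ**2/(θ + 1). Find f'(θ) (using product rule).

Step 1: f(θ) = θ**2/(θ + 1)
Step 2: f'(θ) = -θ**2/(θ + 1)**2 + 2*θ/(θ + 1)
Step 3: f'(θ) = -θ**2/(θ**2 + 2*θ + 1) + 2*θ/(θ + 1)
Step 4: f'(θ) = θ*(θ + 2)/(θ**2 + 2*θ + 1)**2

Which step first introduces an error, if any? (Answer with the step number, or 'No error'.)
Step 4

Step 4 is incorrect due to a wrong exponent.
The step shows: θ*(θ + 2)/(θ**2 + 2*θ + 1)**2
The correct value should be: θ*(θ + 2)/(θ**2 + 2*θ + 1)

Explanation: The exponent -1 on θ**2 + 2*θ + 1 was incorrectly written as -2: the term θ*(θ + 2)/(θ**2 + 2*θ + 1) was incorrectly written as θ*(θ + 2)/(θ**2 + 2*θ + 1)**2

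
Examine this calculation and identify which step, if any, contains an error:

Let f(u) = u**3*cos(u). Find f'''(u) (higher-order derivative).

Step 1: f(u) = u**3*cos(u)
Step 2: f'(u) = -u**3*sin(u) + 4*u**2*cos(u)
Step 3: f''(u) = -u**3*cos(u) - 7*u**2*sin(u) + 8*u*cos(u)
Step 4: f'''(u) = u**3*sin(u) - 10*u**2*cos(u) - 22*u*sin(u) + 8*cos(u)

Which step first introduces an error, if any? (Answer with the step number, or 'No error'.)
Step 2

Step 2 is incorrect due to a wrong coefficient.
The step shows: -u**3*sin(u) + 4*u**2*cos(u)
The correct value should be: -u**3*sin(u) + 3*u**2*cos(u)

Explanation: The coefficient 3 was incorrectly written as 4: the term 3*u**2*cos(u) was incorrectly written as 4*u**2*cos(u)
The later steps are derived from this incorrect expression, so the error originates in Step 2.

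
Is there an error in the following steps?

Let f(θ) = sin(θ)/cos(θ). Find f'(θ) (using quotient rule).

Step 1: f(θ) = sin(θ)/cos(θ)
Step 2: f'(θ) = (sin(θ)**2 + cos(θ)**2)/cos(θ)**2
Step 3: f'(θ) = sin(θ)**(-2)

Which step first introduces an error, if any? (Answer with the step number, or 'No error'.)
Step 3

Step 3 is incorrect due to a wrong trig function.
The step shows: sin(θ)**(-2)
The correct value should be: cos(θ)**(-2)

Explanation: cos(θ) was incorrectly written as sin(θ): the term cos(θ)**(-2) was incorrectly written as sin(θ)**(-2)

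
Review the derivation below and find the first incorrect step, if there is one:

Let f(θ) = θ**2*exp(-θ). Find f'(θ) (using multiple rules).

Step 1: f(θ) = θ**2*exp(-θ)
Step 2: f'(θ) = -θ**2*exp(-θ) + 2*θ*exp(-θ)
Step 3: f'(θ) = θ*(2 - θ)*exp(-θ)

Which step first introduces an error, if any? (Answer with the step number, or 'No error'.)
No error

All steps in this derivation are correct.
The final answer f'(θ) = θ*(2 - θ)*exp(-θ) is valid.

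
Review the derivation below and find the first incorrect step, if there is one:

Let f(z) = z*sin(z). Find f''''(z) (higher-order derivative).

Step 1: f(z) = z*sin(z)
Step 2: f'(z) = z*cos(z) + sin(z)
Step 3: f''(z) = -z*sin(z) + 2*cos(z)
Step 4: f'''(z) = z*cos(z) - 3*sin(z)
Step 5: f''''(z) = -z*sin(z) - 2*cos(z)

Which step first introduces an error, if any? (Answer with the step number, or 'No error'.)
Step 4

Step 4 is incorrect due to a sign flip.
The step shows: z*cos(z) - 3*sin(z)
The correct value should be: -z*cos(z) - 3*sin(z)

Explanation: The sign of one term was flipped: the term -z*cos(z) was incorrectly written as z*cos(z)
The later steps are derived from this incorrect expression, so the error originates in Step 4.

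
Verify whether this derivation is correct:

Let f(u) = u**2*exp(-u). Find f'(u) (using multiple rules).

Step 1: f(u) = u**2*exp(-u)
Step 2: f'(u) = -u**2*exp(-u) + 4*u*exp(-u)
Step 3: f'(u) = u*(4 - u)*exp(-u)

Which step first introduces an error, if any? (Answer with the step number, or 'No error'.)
Step 2

Step 2 is incorrect due to a wrong coefficient.
The step shows: -u**2*exp(-u) + 4*u*exp(-u)
The correct value should be: -u**2*exp(-u) + 2*u*exp(-u)

Explanation: The coefficient 2 was incorrectly written as 4: the term 2*u*exp(-u) was incorrectly written as 4*u*exp(-u)
The later steps are derived from this incorrect expression, so the error originates in Step 2.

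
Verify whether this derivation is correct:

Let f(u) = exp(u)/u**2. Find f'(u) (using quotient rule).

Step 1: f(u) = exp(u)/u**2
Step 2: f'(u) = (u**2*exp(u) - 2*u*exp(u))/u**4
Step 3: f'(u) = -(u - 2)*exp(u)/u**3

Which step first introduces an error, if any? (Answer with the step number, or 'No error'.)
Step 3

Step 3 is incorrect due to a sign flip.
The step shows: -(u - 2)*exp(u)/u**3
The correct value should be: (u - 2)*exp(u)/u**3

Explanation: The sign of the whole expression was flipped: the term (u - 2)*exp(u)/u**3 was incorrectly written as -(u - 2)*exp(u)/u**3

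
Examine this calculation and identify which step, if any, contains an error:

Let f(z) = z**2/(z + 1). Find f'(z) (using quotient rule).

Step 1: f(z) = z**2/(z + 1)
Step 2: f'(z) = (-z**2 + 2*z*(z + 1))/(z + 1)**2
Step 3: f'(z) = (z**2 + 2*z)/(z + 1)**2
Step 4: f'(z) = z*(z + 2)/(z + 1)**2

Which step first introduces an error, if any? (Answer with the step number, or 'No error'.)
No error

All steps in this derivation are correct.
The final answer f'(z) = z*(z + 2)/(z + 1)**2 is valid.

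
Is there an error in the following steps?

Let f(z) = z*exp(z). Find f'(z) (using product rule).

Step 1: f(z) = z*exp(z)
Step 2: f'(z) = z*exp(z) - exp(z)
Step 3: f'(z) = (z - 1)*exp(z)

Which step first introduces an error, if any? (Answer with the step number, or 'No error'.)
Step 2

Step 2 is incorrect due to a sign flip.
The step shows: z*exp(z) - exp(z)
The correct value should be: z*exp(z) + exp(z)

Explanation: The sign of one term was flipped: the term exp(z) was incorrectly written as -exp(z)
The later steps are derived from this incorrect expression, so the error originates in Step 2.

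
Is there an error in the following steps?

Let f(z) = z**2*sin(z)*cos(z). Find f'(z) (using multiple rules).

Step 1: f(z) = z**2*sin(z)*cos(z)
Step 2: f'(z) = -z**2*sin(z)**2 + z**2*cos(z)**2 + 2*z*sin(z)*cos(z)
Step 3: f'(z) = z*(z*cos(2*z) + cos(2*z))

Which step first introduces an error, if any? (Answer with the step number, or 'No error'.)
Step 3

Step 3 is incorrect due to a wrong trig function.
The step shows: z*(z*cos(2*z) + cos(2*z))
The correct value should be: z*(z*cos(2*z) + sin(2*z))

Explanation: sin(2*z) was incorrectly written as cos(2*z): the term z*(z*cos(2*z) + sin(2*z)) was incorrectly written as z*(z*cos(2*z) + cos(2*z))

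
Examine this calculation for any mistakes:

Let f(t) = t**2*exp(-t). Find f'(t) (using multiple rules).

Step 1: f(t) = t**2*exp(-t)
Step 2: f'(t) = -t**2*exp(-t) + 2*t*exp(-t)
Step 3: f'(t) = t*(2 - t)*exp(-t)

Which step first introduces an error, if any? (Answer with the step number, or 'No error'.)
No error

All steps in this derivation are correct.
The final answer f'(t) = t*(2 - t)*exp(-t) is valid.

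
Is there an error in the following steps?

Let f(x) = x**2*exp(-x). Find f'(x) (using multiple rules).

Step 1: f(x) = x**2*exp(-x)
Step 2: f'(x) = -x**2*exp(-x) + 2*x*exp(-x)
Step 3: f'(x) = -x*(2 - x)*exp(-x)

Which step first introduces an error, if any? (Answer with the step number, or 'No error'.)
Step 3

Step 3 is incorrect due to a sign flip.
The step shows: -x*(2 - x)*exp(-x)
The correct value should be: x*(2 - x)*exp(-x)

Explanation: The sign of the whole expression was flipped: the term x*(2 - x)*exp(-x) was incorrectly written as -x*(2 - x)*exp(-x)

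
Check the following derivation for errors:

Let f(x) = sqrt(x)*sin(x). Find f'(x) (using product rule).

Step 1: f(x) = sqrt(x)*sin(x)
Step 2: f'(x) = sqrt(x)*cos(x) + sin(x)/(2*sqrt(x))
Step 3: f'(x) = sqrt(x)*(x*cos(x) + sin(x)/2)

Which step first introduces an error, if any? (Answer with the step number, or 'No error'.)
Step 3

Step 3 is incorrect due to a wrong exponent.
The step shows: sqrt(x)*(x*cos(x) + sin(x)/2)
The correct value should be: (x*cos(x) + sin(x)/2)/sqrt(x)

Explanation: The exponent -1/2 on x was incorrectly written as 1/2: the term (x*cos(x) + sin(x)/2)/sqrt(x) was incorrectly written as sqrt(x)*(x*cos(x) + sin(x)/2)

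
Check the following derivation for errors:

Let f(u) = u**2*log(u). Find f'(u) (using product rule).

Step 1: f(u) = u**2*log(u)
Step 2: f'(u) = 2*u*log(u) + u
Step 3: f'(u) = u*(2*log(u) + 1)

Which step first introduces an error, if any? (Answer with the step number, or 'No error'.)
No error

All steps in this derivation are correct.
The final answer f'(u) = u*(2*log(u) + 1) is valid.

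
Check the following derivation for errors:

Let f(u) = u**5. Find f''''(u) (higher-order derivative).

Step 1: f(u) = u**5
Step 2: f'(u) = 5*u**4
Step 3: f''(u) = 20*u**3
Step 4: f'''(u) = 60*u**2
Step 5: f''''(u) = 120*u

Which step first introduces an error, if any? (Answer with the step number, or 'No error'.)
No error

All steps in this derivation are correct.
The final answer f''''(u) = 120*u is valid.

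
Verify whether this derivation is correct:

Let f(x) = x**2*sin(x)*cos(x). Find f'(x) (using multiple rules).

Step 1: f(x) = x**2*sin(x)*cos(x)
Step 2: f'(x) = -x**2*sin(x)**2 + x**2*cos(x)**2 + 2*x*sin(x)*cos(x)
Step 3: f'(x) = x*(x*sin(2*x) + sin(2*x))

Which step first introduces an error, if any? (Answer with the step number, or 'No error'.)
Step 3

Step 3 is incorrect due to a wrong trig function.
The step shows: x*(x*sin(2*x) + sin(2*x))
The correct value should be: x*(x*cos(2*x) + sin(2*x))

Explanation: cos(2*x) was incorrectly written as sin(2*x): the term x*(x*cos(2*x) + sin(2*x)) was incorrectly written as x*(x*sin(2*x) + sin(2*x))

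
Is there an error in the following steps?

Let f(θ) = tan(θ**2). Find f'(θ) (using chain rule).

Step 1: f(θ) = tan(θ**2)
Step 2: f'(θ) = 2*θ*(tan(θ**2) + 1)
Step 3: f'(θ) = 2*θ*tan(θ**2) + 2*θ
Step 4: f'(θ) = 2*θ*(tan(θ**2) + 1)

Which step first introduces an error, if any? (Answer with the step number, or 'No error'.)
Step 2

Step 2 is incorrect due to a wrong exponent.
The step shows: 2*θ*(tan(θ**2) + 1)
The correct value should be: 2*θ*(tan(θ**2)**2 + 1)

Explanation: The exponent 2 on tan(θ**2) was incorrectly written as 1: the term 2*θ*(tan(θ**2)**2 + 1) was incorrectly written as 2*θ*(tan(θ**2) + 1)
The later steps are derived from this incorrect expression, so the error originates in Step 2.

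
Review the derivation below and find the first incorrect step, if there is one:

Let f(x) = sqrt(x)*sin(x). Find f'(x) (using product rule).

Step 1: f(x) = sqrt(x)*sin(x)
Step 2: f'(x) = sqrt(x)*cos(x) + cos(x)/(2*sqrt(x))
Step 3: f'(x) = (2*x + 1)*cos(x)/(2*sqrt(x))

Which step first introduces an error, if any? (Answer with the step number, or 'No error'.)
Step 2

Step 2 is incorrect due to a wrong trig function.
The step shows: sqrt(x)*cos(x) + cos(x)/(2*sqrt(x))
The correct value should be: sqrt(x)*cos(x) + sin(x)/(2*sqrt(x))

Explanation: sin(x) was incorrectly written as cos(x): the term sin(x)/(2*sqrt(x)) was incorrectly written as cos(x)/(2*sqrt(x))
The later steps are derived from this incorrect expression, so the error originates in Step 2.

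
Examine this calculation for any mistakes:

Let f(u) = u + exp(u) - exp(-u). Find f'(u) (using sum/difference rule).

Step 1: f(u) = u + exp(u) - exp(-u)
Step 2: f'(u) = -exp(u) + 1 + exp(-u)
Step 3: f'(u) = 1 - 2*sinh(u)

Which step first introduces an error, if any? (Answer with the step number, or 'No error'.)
Step 2

Step 2 is incorrect due to a sign flip.
The step shows: -exp(u) + 1 + exp(-u)
The correct value should be: exp(u) + 1 + exp(-u)

Explanation: The sign of one term was flipped: the term exp(u) was incorrectly written as -exp(u)
The later steps are derived from this incorrect expression, so the error originates in Step 2.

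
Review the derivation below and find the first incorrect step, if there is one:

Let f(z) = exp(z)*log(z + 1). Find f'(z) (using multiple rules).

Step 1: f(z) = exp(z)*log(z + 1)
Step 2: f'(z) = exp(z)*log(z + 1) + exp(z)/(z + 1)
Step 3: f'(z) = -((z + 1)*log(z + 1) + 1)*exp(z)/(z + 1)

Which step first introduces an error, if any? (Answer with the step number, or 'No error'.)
Step 3

Step 3 is incorrect due to a sign flip.
The step shows: -((z + 1)*log(z + 1) + 1)*exp(z)/(z + 1)
The correct value should be: ((z + 1)*log(z + 1) + 1)*exp(z)/(z + 1)

Explanation: The sign of the whole expression was flipped: the term ((z + 1)*log(z + 1) + 1)*exp(z)/(z + 1) was incorrectly written as -((z + 1)*log(z + 1) + 1)*exp(z)/(z + 1)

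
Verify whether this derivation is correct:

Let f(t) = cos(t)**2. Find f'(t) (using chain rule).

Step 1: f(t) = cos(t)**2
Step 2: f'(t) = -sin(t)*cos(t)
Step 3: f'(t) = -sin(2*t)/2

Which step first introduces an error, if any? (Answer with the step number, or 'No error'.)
Step 2

Step 2 is incorrect due to a wrong coefficient.
The step shows: -sin(t)*cos(t)
The correct value should be: -2*sin(t)*cos(t)

Explanation: The coefficient -2 was incorrectly written as -1: the term -2*sin(t)*cos(t) was incorrectly written as -sin(t)*cos(t)
The later steps are derived from this incorrect expression, so the error originates in Step 2.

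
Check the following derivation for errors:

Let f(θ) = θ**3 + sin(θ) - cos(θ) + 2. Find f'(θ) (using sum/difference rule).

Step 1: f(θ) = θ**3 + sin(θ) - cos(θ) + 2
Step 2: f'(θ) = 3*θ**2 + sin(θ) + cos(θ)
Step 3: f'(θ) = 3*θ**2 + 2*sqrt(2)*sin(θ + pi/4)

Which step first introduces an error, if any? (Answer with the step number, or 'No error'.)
Step 3

Step 3 is incorrect due to a wrong exponent.
The step shows: 3*θ**2 + 2*sqrt(2)*sin(θ + pi/4)
The correct value should be: 3*θ**2 + sqrt(2)*sin(θ + pi/4)

Explanation: The exponent 1/2 on 2 was incorrectly written as 3/2: the term sqrt(2)*sin(θ + pi/4) was incorrectly written as 2*sqrt(2)*sin(θ + pi/4)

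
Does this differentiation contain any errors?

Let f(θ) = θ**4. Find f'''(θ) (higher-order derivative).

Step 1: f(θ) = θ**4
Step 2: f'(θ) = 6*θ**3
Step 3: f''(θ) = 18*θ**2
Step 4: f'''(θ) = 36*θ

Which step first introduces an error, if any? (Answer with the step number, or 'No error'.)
Step 2

Step 2 is incorrect due to a wrong coefficient.
The step shows: 6*θ**3
The correct value should be: 4*θ**3

Explanation: The coefficient 4 was incorrectly written as 6: the term 4*θ**3 was incorrectly written as 6*θ**3
The later steps are derived from this incorrect expression, so the error originates in Step 2.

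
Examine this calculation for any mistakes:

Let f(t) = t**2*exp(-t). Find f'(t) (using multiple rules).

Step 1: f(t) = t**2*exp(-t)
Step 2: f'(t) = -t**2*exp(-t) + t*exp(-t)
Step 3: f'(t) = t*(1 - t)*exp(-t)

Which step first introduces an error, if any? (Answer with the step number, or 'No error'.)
Step 2

Step 2 is incorrect due to a wrong coefficient.
The step shows: -t**2*exp(-t) + t*exp(-t)
The correct value should be: -t**2*exp(-t) + 2*t*exp(-t)

Explanation: The coefficient 2 was incorrectly written as 1: the term 2*t*exp(-t) was incorrectly written as t*exp(-t)
The later steps are derived from this incorrect expression, so the error originates in Step 2.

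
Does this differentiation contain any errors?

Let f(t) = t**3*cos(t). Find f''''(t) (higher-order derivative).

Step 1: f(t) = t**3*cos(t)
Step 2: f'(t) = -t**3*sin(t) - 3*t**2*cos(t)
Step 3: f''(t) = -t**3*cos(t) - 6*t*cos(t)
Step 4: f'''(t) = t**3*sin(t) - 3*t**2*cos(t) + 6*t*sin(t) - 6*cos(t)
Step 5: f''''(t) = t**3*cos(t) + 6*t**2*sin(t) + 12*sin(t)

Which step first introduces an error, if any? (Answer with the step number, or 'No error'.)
Step 2

Step 2 is incorrect due to a sign flip.
The step shows: -t**3*sin(t) - 3*t**2*cos(t)
The correct value should be: -t**3*sin(t) + 3*t**2*cos(t)

Explanation: The sign of one term was flipped: the term 3*t**2*cos(t) was incorrectly written as -3*t**2*cos(t)
The later steps are derived from this incorrect expression, so the error originates in Step 2.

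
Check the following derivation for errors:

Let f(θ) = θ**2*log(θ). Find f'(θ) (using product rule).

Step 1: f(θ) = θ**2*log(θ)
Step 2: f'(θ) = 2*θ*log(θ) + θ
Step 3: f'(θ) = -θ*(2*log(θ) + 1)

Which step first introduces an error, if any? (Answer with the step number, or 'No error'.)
Step 3

Step 3 is incorrect due to a sign flip.
The step shows: -θ*(2*log(θ) + 1)
The correct value should be: θ*(2*log(θ) + 1)

Explanation: The sign of the whole expression was flipped: the term θ*(2*log(θ) + 1) was incorrectly written as -θ*(2*log(θ) + 1)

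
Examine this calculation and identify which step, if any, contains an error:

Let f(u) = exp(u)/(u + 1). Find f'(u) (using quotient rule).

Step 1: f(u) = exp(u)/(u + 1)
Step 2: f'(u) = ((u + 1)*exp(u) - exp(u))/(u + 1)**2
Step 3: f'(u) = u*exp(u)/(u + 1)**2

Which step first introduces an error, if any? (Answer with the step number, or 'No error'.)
No error

All steps in this derivation are correct.
The final answer f'(u) = u*exp(u)/(u + 1)**2 is valid.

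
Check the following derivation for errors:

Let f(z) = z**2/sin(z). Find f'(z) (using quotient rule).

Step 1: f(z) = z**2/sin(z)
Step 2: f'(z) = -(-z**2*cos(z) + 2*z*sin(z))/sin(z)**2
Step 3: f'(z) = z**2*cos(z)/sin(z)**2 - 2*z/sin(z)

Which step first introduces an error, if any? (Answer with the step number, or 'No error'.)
Step 2

Step 2 is incorrect due to a sign flip.
The step shows: -(-z**2*cos(z) + 2*z*sin(z))/sin(z)**2
The correct value should be: (-z**2*cos(z) + 2*z*sin(z))/sin(z)**2

Explanation: The sign of the whole expression was flipped: the term (-z**2*cos(z) + 2*z*sin(z))/sin(z)**2 was incorrectly written as -(-z**2*cos(z) + 2*z*sin(z))/sin(z)**2
The later steps are derived from this incorrect expression, so the error originates in Step 2.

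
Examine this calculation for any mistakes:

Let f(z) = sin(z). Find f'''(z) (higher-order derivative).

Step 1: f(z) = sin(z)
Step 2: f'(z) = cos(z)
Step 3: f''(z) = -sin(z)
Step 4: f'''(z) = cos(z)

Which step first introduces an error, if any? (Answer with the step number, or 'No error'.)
Step 4

Step 4 is incorrect due to a sign flip.
The step shows: cos(z)
The correct value should be: -cos(z)

Explanation: The sign of the whole expression was flipped: the term -cos(z) was incorrectly written as cos(z)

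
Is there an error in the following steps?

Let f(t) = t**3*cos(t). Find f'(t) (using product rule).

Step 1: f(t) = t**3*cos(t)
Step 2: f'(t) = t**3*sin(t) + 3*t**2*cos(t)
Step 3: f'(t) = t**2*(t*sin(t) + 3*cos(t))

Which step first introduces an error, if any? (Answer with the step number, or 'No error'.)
Step 2

Step 2 is incorrect due to a sign flip.
The step shows: t**3*sin(t) + 3*t**2*cos(t)
The correct value should be: -t**3*sin(t) + 3*t**2*cos(t)

Explanation: The sign of one term was flipped: the term -t**3*sin(t) was incorrectly written as t**3*sin(t)
The later steps are derived from this incorrect expression, so the error originates in Step 2.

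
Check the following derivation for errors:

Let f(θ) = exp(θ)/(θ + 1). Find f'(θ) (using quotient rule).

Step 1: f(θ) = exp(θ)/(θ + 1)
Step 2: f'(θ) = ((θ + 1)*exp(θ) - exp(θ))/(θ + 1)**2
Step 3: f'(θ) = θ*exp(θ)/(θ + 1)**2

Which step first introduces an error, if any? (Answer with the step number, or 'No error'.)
No error

All steps in this derivation are correct.
The final answer f'(θ) = θ*exp(θ)/(θ + 1)**2 is valid.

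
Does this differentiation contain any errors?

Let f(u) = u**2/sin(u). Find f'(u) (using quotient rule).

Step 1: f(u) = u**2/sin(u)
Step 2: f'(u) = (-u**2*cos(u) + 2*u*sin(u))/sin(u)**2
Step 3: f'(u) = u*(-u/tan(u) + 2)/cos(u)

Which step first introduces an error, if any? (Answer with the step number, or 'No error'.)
Step 3

Step 3 is incorrect due to a wrong trig function.
The step shows: u*(-u/tan(u) + 2)/cos(u)
The correct value should be: u*(-u/tan(u) + 2)/sin(u)

Explanation: sin(u) was incorrectly written as cos(u): the term u*(-u/tan(u) + 2)/sin(u) was incorrectly written as u*(-u/tan(u) + 2)/cos(u)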